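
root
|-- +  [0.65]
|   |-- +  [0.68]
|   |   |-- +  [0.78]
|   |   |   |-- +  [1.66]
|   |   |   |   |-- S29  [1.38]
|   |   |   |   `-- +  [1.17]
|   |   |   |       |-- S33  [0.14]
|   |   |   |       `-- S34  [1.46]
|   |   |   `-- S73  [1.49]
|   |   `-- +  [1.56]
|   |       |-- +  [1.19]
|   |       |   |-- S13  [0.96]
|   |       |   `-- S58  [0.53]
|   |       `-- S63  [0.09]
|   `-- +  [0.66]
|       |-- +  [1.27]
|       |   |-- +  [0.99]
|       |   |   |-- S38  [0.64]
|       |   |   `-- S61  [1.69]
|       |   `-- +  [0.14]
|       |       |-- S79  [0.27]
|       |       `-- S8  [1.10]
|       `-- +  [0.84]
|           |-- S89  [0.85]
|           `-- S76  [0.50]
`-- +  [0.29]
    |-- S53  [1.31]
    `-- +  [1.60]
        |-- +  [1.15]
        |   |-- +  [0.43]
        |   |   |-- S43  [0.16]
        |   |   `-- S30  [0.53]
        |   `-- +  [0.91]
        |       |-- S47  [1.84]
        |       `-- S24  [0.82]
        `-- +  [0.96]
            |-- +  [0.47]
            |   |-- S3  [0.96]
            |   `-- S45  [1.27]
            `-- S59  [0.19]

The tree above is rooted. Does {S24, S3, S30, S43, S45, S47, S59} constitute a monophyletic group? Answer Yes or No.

Yes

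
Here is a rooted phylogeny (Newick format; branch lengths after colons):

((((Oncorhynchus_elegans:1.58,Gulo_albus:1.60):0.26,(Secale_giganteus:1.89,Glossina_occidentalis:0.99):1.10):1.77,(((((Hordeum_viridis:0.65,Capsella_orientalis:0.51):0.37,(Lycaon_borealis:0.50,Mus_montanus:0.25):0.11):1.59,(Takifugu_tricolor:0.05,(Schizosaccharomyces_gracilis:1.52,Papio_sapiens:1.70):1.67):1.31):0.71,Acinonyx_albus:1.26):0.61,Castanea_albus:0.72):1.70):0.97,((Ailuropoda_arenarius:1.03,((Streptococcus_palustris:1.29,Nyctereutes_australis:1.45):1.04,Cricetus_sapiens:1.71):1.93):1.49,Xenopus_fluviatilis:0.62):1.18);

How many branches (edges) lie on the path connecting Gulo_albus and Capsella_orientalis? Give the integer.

9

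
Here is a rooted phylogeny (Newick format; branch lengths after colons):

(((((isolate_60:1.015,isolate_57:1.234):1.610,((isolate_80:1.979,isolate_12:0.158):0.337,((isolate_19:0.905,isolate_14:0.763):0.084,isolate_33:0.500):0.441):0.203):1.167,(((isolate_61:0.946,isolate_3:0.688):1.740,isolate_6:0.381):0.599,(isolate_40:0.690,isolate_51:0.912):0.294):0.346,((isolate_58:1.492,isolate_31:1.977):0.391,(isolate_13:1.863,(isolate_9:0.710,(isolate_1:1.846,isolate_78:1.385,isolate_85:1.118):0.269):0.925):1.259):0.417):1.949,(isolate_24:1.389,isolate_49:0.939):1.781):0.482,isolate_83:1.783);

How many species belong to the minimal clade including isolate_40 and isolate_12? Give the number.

19

The MRCA of isolate_40 and isolate_12 is the node subtending (((isolate_60,isolate_57),((isolate_80,isolate_12),((isolate_19,isolate_14),isolate_33))),(((isolate_61,isolate_3),isolate_6),(isolate_40,isolate_51)),((isolate_58,isolate_31),(isolate_13,(isolate_9,(isolate_1,isolate_78,isolate_85))))).
That clade contains 19 terminal taxa: isolate_1, isolate_12, isolate_13, isolate_14, isolate_19, isolate_3, isolate_31, isolate_33, isolate_40, isolate_51, isolate_57, isolate_58, isolate_6, isolate_60, isolate_61, isolate_78, isolate_80, isolate_85, isolate_9.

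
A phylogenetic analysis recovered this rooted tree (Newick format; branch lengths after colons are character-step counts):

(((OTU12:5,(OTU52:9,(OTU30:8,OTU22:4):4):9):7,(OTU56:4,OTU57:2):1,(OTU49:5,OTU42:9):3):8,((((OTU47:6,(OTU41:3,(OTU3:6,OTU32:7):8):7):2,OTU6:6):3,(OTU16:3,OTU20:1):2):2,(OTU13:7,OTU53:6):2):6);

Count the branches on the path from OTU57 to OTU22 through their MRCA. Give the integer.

6

The MRCA of OTU57 and OTU22 is the node subtending ((OTU12,(OTU52,(OTU30,OTU22))),(OTU56,OTU57),(OTU49,OTU42)).
From OTU57 up to that node: 2 branches. From OTU22 up to the same node: 4 branches. Total: 2 + 4 = 6.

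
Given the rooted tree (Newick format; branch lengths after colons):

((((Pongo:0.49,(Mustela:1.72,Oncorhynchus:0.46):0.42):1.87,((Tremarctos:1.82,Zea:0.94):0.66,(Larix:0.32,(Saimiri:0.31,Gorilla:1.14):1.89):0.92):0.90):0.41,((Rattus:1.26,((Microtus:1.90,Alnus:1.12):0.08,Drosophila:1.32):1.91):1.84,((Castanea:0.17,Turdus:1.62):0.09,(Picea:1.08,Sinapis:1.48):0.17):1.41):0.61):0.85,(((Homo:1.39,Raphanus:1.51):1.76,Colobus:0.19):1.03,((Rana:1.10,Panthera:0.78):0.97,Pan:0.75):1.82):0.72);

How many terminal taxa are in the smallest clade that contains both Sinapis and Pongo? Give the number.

16

The MRCA of Sinapis and Pongo is the node subtending (((Pongo,(Mustela,Oncorhynchus)),((Tremarctos,Zea),(Larix,(Saimiri,Gorilla)))),((Rattus,((Microtus,Alnus),Drosophila)),((Castanea,Turdus),(Picea,Sinapis)))).
That clade contains 16 terminal taxa: Alnus, Castanea, Drosophila, Gorilla, Larix, Microtus, Mustela, Oncorhynchus, Picea, Pongo, Rattus, Saimiri, Sinapis, Tremarctos, Turdus, Zea.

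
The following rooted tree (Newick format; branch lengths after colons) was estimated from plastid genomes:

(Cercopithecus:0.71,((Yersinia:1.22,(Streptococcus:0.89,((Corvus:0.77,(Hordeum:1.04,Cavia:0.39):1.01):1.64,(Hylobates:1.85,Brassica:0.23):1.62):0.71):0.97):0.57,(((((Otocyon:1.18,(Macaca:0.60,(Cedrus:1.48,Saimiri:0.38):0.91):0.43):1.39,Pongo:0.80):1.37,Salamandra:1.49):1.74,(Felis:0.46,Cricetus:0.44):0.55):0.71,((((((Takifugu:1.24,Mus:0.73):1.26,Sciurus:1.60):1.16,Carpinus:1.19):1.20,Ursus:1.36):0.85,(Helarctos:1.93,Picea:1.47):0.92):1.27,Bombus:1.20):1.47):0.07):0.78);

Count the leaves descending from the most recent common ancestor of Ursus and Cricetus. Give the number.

16

The MRCA of Ursus and Cricetus is the node subtending (((((Otocyon,(Macaca,(Cedrus,Saimiri))),Pongo),Salamandra),(Felis,Cricetus)),((((((Takifugu,Mus),Sciurus),Carpinus),Ursus),(Helarctos,Picea)),Bombus)).
That clade contains 16 terminal taxa: Bombus, Carpinus, Cedrus, Cricetus, Felis, Helarctos, Macaca, Mus, Otocyon, Picea, Pongo, Saimiri, Salamandra, Sciurus, Takifugu, Ursus.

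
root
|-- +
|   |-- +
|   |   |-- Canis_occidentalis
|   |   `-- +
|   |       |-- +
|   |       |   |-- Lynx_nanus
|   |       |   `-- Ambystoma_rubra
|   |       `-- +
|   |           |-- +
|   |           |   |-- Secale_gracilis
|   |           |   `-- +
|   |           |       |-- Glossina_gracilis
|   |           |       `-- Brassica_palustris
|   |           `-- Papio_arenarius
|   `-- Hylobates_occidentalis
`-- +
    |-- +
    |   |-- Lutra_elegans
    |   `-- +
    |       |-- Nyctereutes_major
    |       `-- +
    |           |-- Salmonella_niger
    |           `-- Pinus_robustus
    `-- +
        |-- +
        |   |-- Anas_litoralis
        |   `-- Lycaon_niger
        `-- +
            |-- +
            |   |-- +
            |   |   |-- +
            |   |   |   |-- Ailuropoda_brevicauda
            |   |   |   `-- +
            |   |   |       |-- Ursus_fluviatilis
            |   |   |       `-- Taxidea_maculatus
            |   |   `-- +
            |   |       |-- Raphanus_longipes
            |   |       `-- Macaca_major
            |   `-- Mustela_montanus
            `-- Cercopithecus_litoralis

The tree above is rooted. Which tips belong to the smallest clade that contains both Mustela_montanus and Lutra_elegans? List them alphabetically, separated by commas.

Tracing Mustela_montanus: it sits inside (((Ailuropoda_brevicauda,(Ursus_fluviatilis,Taxidea_maculatus)),(Raphanus_longipes,Macaca_major)),Mustela_montanus).
Tracing Lutra_elegans: it sits inside (Lutra_elegans,(Nyctereutes_major,(Salmonella_niger,Pinus_robustus))).
The smallest clade enclosing both is ((Lutra_elegans,(Nyctereutes_major,(Salmonella_niger,Pinus_robustus))),((Anas_litoralis,Lycaon_niger),((((Ailuropoda_brevicauda,(Ursus_fluviatilis,Taxidea_maculatus)),(Raphanus_longipes,Macaca_major)),Mustela_montanus),Cercopithecus_litoralis))); the answer is its 13 terminal taxa in alphabetical order.

Ailuropoda_brevicauda, Anas_litoralis, Cercopithecus_litoralis, Lutra_elegans, Lycaon_niger, Macaca_major, Mustela_montanus, Nyctereutes_major, Pinus_robustus, Raphanus_longipes, Salmonella_niger, Taxidea_maculatus, Ursus_fluviatilis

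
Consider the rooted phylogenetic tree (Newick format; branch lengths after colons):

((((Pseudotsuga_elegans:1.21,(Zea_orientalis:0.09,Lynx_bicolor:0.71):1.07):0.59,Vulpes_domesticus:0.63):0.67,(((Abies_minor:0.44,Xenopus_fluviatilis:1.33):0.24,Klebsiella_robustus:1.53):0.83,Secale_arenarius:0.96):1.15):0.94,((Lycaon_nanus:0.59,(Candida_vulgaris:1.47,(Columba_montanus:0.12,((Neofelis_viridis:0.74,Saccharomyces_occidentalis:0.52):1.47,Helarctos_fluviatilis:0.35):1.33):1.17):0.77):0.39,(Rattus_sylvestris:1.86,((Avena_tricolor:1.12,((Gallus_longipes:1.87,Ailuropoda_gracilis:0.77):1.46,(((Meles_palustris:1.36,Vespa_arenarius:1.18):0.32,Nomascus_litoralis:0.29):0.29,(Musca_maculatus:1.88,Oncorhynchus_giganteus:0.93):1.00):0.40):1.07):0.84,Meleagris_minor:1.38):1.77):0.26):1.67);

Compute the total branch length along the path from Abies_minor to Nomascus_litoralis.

10.19

The path runs Abies_minor → … → MRCA → … → Nomascus_litoralis; the MRCA is the root of the tree.
Branch lengths along that path: 0.44 + 0.24 + 0.83 + 1.15 + 0.94 + 1.67 + 0.26 + 1.77 + 0.84 + 1.07 + 0.40 + 0.29 + 0.29 = 10.19.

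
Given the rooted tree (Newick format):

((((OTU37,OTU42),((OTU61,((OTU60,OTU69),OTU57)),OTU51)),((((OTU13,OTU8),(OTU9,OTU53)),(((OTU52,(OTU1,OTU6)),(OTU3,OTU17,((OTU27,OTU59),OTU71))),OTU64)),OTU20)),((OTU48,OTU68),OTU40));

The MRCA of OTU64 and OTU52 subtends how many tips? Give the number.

9

The MRCA of OTU64 and OTU52 is the node subtending (((OTU52,(OTU1,OTU6)),(OTU3,OTU17,((OTU27,OTU59),OTU71))),OTU64).
That clade contains 9 terminal taxa: OTU1, OTU17, OTU27, OTU3, OTU52, OTU59, OTU6, OTU64, OTU71.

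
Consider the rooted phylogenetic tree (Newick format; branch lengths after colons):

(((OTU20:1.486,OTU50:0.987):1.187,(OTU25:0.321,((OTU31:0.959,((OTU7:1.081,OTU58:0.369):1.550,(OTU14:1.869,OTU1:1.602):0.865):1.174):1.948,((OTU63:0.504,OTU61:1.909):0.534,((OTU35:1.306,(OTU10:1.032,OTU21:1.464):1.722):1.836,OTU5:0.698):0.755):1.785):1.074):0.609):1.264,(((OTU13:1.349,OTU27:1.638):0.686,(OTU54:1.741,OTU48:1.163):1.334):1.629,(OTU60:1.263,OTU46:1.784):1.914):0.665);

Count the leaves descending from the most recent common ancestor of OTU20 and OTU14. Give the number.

14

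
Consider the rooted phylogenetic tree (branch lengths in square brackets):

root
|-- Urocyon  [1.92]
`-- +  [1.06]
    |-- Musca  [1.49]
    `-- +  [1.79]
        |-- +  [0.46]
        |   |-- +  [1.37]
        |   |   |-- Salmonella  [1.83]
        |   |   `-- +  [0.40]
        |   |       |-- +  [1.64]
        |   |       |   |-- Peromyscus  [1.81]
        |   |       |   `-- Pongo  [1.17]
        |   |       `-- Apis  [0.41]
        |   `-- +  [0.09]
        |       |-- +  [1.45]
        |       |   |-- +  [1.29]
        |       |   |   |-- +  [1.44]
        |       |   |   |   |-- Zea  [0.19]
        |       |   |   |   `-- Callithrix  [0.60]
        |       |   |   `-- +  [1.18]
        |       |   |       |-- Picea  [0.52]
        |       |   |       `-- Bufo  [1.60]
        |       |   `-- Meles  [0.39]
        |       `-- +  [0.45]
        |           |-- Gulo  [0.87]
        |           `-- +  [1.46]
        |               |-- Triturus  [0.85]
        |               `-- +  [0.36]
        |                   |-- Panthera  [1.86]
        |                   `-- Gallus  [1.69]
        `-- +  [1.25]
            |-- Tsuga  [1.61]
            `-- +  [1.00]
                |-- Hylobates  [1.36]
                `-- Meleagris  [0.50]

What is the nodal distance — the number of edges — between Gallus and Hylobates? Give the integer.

The MRCA of Gallus and Hylobates is the node subtending (((Salmonella,((Peromyscus,Pongo),Apis)),((((Zea,Callithrix),(Picea,Bufo)),Meles),(Gulo,(Triturus,(Panthera,Gallus))))),(Tsuga,(Hylobates,Meleagris))).
From Gallus up to that node: 6 branches. From Hylobates up to the same node: 3 branches. Total: 6 + 3 = 9.

9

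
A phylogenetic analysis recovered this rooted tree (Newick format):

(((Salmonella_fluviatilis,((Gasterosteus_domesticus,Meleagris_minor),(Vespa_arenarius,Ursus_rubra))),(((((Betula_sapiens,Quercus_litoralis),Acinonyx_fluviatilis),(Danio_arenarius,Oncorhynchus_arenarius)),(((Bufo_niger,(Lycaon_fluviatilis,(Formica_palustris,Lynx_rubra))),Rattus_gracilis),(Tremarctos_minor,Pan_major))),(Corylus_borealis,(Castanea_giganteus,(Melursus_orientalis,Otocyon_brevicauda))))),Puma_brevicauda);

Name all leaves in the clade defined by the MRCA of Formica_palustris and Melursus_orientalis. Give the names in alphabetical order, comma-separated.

Acinonyx_fluviatilis, Betula_sapiens, Bufo_niger, Castanea_giganteus, Corylus_borealis, Danio_arenarius, Formica_palustris, Lycaon_fluviatilis, Lynx_rubra, Melursus_orientalis, Oncorhynchus_arenarius, Otocyon_brevicauda, Pan_major, Quercus_litoralis, Rattus_gracilis, Tremarctos_minor

Tracing Formica_palustris: it sits inside (Formica_palustris,Lynx_rubra).
Tracing Melursus_orientalis: it sits inside (Melursus_orientalis,Otocyon_brevicauda).
The smallest clade enclosing both is (((((Betula_sapiens,Quercus_litoralis),Acinonyx_fluviatilis),(Danio_arenarius,Oncorhynchus_arenarius)),(((Bufo_niger,(Lycaon_fluviatilis,(Formica_palustris,Lynx_rubra))),Rattus_gracilis),(Tremarctos_minor,Pan_major))),(Corylus_borealis,(Castanea_giganteus,(Melursus_orientalis,Otocyon_brevicauda)))); the answer is its 16 terminal taxa in alphabetical order.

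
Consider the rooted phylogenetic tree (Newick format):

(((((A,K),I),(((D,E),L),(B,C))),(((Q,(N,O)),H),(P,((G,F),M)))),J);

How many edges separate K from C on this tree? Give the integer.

The MRCA of K and C is the node subtending (((A,K),I),(((D,E),L),(B,C))).
From K up to that node: 3 branches. From C up to the same node: 3 branches. Total: 3 + 3 = 6.

6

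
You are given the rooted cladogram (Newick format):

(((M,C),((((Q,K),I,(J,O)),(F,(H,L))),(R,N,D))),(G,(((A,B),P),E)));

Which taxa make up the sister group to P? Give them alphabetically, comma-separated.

P attaches to the tree at the node subtending ((A,B),P).
The other lineage descending from that same node — the sister group — is (A,B); its 2 tips in alphabetical order are the answer.

A, B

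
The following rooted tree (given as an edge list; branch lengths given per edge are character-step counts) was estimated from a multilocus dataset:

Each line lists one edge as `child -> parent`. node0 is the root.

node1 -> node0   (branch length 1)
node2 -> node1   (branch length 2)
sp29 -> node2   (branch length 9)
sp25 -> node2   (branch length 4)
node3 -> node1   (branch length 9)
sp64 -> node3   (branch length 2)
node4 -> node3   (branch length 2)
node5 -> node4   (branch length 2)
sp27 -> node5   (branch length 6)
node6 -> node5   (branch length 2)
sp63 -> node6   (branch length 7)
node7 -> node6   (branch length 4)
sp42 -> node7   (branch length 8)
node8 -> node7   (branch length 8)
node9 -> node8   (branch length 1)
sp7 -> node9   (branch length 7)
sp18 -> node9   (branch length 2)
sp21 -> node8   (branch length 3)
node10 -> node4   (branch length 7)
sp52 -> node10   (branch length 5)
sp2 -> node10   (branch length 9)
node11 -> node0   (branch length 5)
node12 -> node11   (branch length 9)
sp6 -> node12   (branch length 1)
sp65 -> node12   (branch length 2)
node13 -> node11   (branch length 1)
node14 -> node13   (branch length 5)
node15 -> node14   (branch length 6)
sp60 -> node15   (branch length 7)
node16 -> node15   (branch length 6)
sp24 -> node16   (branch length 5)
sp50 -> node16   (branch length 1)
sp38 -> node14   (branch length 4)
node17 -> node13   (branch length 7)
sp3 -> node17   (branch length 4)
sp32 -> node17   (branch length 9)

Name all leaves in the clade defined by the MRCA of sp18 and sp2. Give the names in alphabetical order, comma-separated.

sp18, sp2, sp21, sp27, sp42, sp52, sp63, sp7

Tracing sp18: it sits inside (sp7,sp18).
Tracing sp2: it sits inside (sp52,sp2).
The smallest clade enclosing both is ((sp27,(sp63,(sp42,((sp7,sp18),sp21)))),(sp52,sp2)); the answer is its 8 terminal taxa in alphabetical order.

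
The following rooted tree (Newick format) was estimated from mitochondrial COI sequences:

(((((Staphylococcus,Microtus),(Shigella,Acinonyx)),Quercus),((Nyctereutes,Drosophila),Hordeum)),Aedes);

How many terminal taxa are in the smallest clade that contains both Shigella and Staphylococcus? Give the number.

4

The MRCA of Shigella and Staphylococcus is the node subtending ((Staphylococcus,Microtus),(Shigella,Acinonyx)).
That clade contains 4 terminal taxa: Acinonyx, Microtus, Shigella, Staphylococcus.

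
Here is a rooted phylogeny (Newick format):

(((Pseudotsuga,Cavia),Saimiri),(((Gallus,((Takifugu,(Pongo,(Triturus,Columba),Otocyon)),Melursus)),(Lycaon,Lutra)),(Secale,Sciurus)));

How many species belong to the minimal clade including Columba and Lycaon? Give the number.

9

The MRCA of Columba and Lycaon is the node subtending ((Gallus,((Takifugu,(Pongo,(Triturus,Columba),Otocyon)),Melursus)),(Lycaon,Lutra)).
That clade contains 9 terminal taxa: Columba, Gallus, Lutra, Lycaon, Melursus, Otocyon, Pongo, Takifugu, Triturus.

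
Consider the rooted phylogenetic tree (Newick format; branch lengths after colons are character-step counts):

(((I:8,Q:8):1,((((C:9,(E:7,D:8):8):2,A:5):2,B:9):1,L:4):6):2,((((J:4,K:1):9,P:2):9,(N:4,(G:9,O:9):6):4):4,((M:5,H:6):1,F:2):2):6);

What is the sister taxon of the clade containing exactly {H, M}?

F

The clade containing exactly {H, M} attaches to the tree at the node subtending ((M,H),F).
The other lineage descending from that same node — the sister group — is the single tip F.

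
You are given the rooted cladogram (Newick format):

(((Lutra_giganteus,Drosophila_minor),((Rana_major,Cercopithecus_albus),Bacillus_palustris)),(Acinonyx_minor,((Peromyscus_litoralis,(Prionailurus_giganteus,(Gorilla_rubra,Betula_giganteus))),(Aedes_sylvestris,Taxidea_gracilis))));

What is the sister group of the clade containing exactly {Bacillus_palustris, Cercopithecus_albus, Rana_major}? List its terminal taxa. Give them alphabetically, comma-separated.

Drosophila_minor, Lutra_giganteus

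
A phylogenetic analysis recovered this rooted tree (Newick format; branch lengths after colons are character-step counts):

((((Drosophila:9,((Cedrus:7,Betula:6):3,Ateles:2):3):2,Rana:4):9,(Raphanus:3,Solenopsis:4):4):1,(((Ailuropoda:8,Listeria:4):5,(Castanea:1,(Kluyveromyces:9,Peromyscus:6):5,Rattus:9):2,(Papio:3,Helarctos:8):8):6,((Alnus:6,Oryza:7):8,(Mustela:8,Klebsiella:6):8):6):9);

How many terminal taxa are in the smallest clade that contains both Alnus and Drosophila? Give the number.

19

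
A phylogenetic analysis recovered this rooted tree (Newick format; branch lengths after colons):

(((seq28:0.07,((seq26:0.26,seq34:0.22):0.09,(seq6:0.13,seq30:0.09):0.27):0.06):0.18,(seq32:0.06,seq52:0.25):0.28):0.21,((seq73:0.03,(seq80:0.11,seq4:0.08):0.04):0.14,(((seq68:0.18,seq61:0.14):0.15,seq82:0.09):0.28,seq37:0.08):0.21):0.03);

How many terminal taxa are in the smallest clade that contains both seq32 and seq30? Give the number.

7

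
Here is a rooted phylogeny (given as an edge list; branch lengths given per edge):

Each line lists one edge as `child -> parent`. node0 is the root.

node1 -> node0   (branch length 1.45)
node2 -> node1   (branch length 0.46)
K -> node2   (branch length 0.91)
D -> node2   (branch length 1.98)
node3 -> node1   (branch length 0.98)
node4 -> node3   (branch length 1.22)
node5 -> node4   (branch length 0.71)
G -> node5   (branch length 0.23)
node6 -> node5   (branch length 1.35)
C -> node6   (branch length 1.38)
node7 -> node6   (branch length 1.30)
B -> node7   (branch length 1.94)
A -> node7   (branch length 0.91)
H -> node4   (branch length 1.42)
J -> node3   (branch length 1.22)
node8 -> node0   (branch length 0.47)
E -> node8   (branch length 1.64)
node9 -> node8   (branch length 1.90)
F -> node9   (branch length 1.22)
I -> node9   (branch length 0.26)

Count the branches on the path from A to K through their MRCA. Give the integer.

The MRCA of A and K is the node subtending ((K,D),(((G,(C,(B,A))),H),J)).
From A up to that node: 6 branches. From K up to the same node: 2 branches. Total: 6 + 2 = 8.

8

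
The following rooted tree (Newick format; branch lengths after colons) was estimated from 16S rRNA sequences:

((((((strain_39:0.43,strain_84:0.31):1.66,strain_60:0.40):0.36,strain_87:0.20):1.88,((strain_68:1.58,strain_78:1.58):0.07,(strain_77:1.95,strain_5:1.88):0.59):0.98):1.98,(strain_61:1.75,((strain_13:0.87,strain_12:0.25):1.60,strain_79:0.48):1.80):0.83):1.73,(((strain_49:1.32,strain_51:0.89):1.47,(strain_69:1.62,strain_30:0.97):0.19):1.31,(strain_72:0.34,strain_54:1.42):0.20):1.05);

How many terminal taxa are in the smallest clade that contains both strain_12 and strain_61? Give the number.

4

The MRCA of strain_12 and strain_61 is the node subtending (strain_61,((strain_13,strain_12),strain_79)).
That clade contains 4 terminal taxa: strain_12, strain_13, strain_61, strain_79.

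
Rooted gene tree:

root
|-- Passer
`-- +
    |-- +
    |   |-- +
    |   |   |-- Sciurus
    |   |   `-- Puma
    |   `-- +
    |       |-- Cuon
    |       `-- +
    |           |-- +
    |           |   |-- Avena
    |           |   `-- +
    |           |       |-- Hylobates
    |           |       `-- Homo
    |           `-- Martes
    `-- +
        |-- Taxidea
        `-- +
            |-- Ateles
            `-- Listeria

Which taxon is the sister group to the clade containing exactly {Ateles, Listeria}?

The clade containing exactly {Ateles, Listeria} attaches to the tree at the node subtending (Taxidea,(Ateles,Listeria)).
The other lineage descending from that same node — the sister group — is the single tip Taxidea.

Taxidea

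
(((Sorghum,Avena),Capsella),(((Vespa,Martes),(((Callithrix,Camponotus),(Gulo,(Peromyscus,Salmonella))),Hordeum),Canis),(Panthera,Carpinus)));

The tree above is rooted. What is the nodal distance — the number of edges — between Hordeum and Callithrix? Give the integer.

The MRCA of Hordeum and Callithrix is the node subtending (((Callithrix,Camponotus),(Gulo,(Peromyscus,Salmonella))),Hordeum).
From Hordeum up to that node: 1 branch. From Callithrix up to the same node: 3 branches. Total: 1 + 3 = 4.

4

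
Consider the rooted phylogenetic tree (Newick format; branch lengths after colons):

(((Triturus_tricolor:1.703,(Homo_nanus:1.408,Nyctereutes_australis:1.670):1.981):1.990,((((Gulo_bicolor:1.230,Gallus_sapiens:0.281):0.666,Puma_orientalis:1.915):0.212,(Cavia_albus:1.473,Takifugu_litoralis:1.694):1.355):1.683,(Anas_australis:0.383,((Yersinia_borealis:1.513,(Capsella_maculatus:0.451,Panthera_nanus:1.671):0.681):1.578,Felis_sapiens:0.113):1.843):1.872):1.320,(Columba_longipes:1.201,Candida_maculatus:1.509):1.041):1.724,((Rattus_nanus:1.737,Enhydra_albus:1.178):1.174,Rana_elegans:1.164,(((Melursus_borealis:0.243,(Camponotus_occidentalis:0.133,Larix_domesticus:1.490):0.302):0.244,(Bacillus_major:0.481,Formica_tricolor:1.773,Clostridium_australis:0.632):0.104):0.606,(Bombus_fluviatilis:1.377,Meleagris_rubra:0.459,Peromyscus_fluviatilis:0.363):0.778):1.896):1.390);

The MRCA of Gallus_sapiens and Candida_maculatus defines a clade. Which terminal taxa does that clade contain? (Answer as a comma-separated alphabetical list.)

Anas_australis, Candida_maculatus, Capsella_maculatus, Cavia_albus, Columba_longipes, Felis_sapiens, Gallus_sapiens, Gulo_bicolor, Homo_nanus, Nyctereutes_australis, Panthera_nanus, Puma_orientalis, Takifugu_litoralis, Triturus_tricolor, Yersinia_borealis

Tracing Gallus_sapiens: it sits inside (Gulo_bicolor,Gallus_sapiens).
Tracing Candida_maculatus: it sits inside (Columba_longipes,Candida_maculatus).
The smallest clade enclosing both is ((Triturus_tricolor,(Homo_nanus,Nyctereutes_australis)),((((Gulo_bicolor,Gallus_sapiens),Puma_orientalis),(Cavia_albus,Takifugu_litoralis)),(Anas_australis,((Yersinia_borealis,(Capsella_maculatus,Panthera_nanus)),Felis_sapiens))),(Columba_longipes,Candida_maculatus)); the answer is its 15 terminal taxa in alphabetical order.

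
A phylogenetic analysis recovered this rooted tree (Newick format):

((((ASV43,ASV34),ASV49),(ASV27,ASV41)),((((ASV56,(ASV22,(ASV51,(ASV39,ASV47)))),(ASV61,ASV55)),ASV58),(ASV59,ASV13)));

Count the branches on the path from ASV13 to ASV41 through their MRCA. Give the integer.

6

The MRCA of ASV13 and ASV41 is the root of the tree.
From ASV13 up to that node: 3 branches. From ASV41 up to the same node: 3 branches. Total: 3 + 3 = 6.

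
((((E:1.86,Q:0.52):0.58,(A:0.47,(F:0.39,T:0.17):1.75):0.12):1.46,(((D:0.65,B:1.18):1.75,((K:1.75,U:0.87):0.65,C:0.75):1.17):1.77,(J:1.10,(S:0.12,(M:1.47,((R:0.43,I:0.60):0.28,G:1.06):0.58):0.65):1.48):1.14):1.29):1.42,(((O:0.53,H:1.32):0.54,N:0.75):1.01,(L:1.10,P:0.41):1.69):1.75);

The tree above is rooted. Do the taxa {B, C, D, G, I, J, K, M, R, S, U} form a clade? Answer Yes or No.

The most recent common ancestor of these taxa subtends (((D,B),((K,U),C)),(J,(S,(M,((R,I),G))))).
That clade has exactly 11 tips — every listed taxon and nothing else — so the group is monophyletic.

Yes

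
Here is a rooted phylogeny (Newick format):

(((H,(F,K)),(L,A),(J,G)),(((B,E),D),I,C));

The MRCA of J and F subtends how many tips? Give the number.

7

The MRCA of J and F is the node subtending ((H,(F,K)),(L,A),(J,G)).
That clade contains 7 terminal taxa: A, F, G, H, J, K, L.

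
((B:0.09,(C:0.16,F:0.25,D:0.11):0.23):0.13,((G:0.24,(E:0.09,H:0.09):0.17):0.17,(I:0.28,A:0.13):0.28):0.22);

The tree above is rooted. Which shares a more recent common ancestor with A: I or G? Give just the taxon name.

I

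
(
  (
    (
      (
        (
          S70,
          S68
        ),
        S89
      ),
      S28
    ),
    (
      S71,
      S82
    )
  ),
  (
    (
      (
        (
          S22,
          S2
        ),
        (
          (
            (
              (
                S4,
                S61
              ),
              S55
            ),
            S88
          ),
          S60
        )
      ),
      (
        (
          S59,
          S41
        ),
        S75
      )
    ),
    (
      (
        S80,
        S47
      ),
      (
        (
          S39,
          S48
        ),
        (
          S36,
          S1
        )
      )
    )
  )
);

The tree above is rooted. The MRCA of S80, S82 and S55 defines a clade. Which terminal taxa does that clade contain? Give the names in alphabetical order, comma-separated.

Tracing S80: it sits inside (S80,S47).
Tracing S82: it sits inside (S71,S82).
Tracing S55: it sits inside ((S4,S61),S55).
The smallest clade enclosing all 3 is the whole tree (their MRCA is the root), so the answer is all 22 tips in alphabetical order.

S1, S2, S22, S28, S36, S39, S4, S41, S47, S48, S55, S59, S60, S61, S68, S70, S71, S75, S80, S82, S88, S89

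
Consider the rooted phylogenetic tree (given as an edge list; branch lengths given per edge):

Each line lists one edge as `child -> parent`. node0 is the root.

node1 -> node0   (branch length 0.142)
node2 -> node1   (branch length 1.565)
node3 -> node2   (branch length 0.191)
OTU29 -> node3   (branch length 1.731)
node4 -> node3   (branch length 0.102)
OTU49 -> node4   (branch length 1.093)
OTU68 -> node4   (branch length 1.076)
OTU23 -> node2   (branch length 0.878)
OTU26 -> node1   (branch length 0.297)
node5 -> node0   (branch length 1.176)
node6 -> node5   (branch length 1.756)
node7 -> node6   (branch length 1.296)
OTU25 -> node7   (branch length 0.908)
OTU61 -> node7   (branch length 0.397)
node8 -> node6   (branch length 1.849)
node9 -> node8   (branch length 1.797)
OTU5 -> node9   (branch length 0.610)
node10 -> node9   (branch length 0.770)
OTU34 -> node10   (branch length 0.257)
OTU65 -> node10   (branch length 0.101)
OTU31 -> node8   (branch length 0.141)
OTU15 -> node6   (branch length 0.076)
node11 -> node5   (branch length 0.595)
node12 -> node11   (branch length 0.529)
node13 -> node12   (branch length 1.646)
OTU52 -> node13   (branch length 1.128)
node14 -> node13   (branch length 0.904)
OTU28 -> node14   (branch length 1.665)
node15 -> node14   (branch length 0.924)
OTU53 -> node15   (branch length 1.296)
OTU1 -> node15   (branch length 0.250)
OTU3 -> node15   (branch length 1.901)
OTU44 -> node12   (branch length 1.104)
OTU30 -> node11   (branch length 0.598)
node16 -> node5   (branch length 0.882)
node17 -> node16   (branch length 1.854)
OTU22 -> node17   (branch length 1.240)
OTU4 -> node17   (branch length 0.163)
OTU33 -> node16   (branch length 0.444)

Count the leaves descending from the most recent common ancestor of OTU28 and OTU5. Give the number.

17

The MRCA of OTU28 and OTU5 is the node subtending (((OTU25,OTU61),((OTU5,(OTU34,OTU65)),OTU31),OTU15),(((OTU52,(OTU28,(OTU53,OTU1,OTU3))),OTU44),OTU30),((OTU22,OTU4),OTU33)).
That clade contains 17 terminal taxa: OTU1, OTU15, OTU22, OTU25, OTU28, OTU3, OTU30, OTU31, OTU33, OTU34, OTU4, OTU44, OTU5, OTU52, OTU53, OTU61, OTU65.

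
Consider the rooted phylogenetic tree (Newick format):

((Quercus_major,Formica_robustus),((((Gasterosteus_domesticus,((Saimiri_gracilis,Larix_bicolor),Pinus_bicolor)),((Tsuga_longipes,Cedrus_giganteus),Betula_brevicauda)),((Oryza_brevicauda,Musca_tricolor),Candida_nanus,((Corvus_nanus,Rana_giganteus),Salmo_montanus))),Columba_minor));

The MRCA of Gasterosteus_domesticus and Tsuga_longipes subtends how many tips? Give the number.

The MRCA of Gasterosteus_domesticus and Tsuga_longipes is the node subtending ((Gasterosteus_domesticus,((Saimiri_gracilis,Larix_bicolor),Pinus_bicolor)),((Tsuga_longipes,Cedrus_giganteus),Betula_brevicauda)).
That clade contains 7 terminal taxa: Betula_brevicauda, Cedrus_giganteus, Gasterosteus_domesticus, Larix_bicolor, Pinus_bicolor, Saimiri_gracilis, Tsuga_longipes.

7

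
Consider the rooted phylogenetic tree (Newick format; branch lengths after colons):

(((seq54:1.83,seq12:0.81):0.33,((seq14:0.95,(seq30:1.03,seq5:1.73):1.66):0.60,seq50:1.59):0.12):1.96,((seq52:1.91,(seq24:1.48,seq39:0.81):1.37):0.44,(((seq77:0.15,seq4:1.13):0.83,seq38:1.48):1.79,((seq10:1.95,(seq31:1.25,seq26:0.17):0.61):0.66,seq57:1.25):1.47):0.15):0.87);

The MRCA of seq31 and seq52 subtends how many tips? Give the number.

10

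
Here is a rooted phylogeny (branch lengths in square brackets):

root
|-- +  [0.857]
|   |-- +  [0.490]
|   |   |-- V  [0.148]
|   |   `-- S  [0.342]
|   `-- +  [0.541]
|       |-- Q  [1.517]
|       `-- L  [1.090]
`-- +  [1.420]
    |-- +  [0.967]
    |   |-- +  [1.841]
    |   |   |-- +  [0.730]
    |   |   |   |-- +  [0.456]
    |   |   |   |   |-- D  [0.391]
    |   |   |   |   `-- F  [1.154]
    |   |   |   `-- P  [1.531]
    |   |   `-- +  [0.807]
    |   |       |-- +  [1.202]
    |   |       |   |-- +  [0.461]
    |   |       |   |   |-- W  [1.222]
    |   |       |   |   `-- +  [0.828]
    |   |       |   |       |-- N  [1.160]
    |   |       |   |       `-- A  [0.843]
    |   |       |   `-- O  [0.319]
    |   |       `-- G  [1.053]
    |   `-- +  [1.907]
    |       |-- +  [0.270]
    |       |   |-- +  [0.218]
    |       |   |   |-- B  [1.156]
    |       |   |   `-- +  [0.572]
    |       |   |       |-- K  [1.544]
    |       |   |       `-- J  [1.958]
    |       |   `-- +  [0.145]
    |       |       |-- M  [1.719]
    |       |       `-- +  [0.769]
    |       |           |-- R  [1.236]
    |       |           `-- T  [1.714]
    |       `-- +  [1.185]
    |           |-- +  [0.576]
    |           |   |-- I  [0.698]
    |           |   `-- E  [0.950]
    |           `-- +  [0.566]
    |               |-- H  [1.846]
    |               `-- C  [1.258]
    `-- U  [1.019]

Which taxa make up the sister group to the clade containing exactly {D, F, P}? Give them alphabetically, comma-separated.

The clade containing exactly {D, F, P} attaches to the tree at the node subtending (((D,F),P),(((W,(N,A)),O),G)).
The other lineage descending from that same node — the sister group — is (((W,(N,A)),O),G); its 5 tips in alphabetical order are the answer.

A, G, N, O, W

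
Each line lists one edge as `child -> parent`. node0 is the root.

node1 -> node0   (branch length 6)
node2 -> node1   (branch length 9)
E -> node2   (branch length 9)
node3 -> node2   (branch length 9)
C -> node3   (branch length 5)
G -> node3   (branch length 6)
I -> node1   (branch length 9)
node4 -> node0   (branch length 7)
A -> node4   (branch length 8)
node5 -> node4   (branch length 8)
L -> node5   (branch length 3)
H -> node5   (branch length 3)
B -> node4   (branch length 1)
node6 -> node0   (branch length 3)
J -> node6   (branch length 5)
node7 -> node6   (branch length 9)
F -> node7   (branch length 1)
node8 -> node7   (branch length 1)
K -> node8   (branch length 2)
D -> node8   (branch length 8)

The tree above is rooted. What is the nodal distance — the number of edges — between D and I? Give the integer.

6

The MRCA of D and I is the root of the tree.
From D up to that node: 4 branches. From I up to the same node: 2 branches. Total: 4 + 2 = 6.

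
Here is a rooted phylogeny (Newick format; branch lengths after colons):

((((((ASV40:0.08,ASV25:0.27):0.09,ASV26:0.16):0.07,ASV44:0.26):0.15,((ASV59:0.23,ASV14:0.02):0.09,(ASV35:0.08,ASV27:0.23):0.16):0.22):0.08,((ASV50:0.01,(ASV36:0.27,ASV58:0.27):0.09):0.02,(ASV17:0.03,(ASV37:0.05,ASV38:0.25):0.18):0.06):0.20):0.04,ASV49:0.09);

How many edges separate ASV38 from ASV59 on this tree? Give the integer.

The MRCA of ASV38 and ASV59 is the node subtending (((((ASV40,ASV25),ASV26),ASV44),((ASV59,ASV14),(ASV35,ASV27))),((ASV50,(ASV36,ASV58)),(ASV17,(ASV37,ASV38)))).
From ASV38 up to that node: 4 branches. From ASV59 up to the same node: 4 branches. Total: 4 + 4 = 8.

8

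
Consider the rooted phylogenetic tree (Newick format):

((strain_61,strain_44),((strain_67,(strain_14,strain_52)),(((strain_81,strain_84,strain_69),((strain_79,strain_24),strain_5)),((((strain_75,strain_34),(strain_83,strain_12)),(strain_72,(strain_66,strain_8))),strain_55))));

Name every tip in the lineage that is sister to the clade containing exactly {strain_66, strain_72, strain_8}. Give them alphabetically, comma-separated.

strain_12, strain_34, strain_75, strain_83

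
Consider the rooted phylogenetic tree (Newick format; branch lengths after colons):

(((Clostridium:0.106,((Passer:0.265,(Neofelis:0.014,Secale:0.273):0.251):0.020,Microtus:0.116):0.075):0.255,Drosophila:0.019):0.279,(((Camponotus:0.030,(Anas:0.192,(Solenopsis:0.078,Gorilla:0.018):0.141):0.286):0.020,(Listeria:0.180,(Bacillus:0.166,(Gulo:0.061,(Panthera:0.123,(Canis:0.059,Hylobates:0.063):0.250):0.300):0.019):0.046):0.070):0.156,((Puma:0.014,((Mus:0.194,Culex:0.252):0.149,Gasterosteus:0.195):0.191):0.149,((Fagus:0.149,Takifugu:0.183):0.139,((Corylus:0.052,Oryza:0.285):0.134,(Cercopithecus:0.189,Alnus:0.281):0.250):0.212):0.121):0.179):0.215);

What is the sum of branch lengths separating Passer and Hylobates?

The path runs Passer → … → MRCA → … → Hylobates; the MRCA is the root of the tree.
Branch lengths along that path: 0.265 + 0.020 + 0.075 + 0.255 + 0.279 + 0.215 + 0.156 + 0.070 + 0.046 + 0.019 + 0.300 + 0.250 + 0.063 = 2.013.

2.013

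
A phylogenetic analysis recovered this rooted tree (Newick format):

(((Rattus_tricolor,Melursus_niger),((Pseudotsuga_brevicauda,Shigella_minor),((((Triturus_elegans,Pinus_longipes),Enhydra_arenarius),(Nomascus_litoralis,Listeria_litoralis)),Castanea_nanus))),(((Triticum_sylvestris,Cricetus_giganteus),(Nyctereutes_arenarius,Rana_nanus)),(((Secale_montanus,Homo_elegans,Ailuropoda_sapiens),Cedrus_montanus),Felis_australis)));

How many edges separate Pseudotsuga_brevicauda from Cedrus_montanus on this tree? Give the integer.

8

The MRCA of Pseudotsuga_brevicauda and Cedrus_montanus is the root of the tree.
From Pseudotsuga_brevicauda up to that node: 4 branches. From Cedrus_montanus up to the same node: 4 branches. Total: 4 + 4 = 8.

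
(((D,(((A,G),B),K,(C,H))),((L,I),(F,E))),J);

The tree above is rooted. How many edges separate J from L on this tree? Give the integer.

5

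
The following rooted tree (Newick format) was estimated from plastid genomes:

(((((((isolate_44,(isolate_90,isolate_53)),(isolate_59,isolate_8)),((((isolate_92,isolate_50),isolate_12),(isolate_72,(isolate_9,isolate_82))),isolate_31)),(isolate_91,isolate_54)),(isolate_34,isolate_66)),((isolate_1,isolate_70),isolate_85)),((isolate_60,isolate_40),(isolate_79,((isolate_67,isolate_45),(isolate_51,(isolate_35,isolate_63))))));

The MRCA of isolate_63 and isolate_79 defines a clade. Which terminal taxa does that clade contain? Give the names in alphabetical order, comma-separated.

isolate_35, isolate_45, isolate_51, isolate_63, isolate_67, isolate_79

Tracing isolate_63: it sits inside (isolate_35,isolate_63).
Tracing isolate_79: it sits inside (isolate_79,((isolate_67,isolate_45),(isolate_51,(isolate_35,isolate_63)))).
The smallest clade enclosing both is (isolate_79,((isolate_67,isolate_45),(isolate_51,(isolate_35,isolate_63)))); the answer is its 6 terminal taxa in alphabetical order.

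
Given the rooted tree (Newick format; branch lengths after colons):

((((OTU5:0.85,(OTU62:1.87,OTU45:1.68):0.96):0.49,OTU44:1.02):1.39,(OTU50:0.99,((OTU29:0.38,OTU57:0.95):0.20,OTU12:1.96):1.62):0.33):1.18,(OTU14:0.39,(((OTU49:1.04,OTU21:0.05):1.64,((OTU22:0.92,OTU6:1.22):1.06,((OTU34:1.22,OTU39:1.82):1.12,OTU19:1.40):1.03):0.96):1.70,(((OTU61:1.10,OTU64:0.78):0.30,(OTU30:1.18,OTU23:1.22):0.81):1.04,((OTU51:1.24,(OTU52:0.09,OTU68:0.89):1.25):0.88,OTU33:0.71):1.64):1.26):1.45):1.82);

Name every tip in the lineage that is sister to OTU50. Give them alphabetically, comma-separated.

OTU12, OTU29, OTU57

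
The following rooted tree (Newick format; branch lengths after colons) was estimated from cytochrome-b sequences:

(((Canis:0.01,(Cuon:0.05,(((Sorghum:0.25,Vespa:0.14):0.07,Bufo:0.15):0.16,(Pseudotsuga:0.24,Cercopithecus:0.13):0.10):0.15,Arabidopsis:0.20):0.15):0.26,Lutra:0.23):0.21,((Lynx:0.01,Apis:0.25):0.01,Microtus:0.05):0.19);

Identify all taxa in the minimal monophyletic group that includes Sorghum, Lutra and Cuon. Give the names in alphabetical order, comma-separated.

Arabidopsis, Bufo, Canis, Cercopithecus, Cuon, Lutra, Pseudotsuga, Sorghum, Vespa

Tracing Sorghum: it sits inside (Sorghum,Vespa).
Tracing Lutra: it sits inside ((Canis,(Cuon,(((Sorghum,Vespa),Bufo),(Pseudotsuga,Cercopithecus)),Arabidopsis)),Lutra).
Tracing Cuon: it sits inside (Cuon,(((Sorghum,Vespa),Bufo),(Pseudotsuga,Cercopithecus)),Arabidopsis).
The smallest clade enclosing all 3 is ((Canis,(Cuon,(((Sorghum,Vespa),Bufo),(Pseudotsuga,Cercopithecus)),Arabidopsis)),Lutra); the answer is its 9 terminal taxa in alphabetical order.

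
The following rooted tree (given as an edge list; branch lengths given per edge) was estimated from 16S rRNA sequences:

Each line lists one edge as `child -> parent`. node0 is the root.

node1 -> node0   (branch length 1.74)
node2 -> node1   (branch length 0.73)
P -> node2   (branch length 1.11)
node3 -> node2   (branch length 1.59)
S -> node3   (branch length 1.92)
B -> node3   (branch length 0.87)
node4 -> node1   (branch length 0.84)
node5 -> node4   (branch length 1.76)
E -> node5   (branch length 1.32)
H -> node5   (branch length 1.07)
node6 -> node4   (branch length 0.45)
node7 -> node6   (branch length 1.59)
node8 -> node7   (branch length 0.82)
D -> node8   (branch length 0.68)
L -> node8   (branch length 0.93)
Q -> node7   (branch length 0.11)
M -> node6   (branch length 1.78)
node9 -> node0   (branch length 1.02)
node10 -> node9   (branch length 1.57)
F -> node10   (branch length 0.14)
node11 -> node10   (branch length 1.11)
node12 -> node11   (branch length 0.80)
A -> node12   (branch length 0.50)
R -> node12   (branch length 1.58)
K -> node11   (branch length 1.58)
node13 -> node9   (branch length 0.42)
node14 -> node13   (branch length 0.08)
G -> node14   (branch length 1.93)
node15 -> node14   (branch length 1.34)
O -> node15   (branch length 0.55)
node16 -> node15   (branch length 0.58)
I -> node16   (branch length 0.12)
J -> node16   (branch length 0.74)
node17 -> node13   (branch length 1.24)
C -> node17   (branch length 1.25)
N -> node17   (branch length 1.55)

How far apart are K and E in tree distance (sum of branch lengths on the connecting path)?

The path runs K → … → MRCA → … → E; the MRCA is the root of the tree.
Branch lengths along that path: 1.58 + 1.11 + 1.57 + 1.02 + 1.74 + 0.84 + 1.76 + 1.32 = 10.94.

10.94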